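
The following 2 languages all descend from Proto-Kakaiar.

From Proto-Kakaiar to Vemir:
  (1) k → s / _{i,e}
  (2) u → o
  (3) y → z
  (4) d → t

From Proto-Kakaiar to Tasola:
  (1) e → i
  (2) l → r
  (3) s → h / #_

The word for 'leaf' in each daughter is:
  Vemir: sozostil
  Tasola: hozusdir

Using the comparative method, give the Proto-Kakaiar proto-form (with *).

*sozusdil

Position 6: Vemir has t, Tasola has d. Tasola preserves d here (none of its changes turn any other segment into d), so the proto-segment is *d.
Position 4: Vemir has o, Tasola has u. Tasola preserves u here (none of its changes turn any other segment into u), so the proto-segment is *u.
Position 1: Vemir has s, Tasola has h. Taking the neighbouring segments as reconstructed: Vemir s can only go back to *s; Tasola h could go back to *s or *h — the one source consistent with every daughter is *s.
Continuing position by position gives *sozusdil; check it forward:
Vemir: *sozusdil > sozosdil > sozostil  (by vowel merger, unconditioned shift)
Tasola: *sozusdil > sozusdir > hozusdir  (by unconditioned shift, debuccalisation)
No other proto-form is consistent with every reflex, so the reconstruction is *sozusdil.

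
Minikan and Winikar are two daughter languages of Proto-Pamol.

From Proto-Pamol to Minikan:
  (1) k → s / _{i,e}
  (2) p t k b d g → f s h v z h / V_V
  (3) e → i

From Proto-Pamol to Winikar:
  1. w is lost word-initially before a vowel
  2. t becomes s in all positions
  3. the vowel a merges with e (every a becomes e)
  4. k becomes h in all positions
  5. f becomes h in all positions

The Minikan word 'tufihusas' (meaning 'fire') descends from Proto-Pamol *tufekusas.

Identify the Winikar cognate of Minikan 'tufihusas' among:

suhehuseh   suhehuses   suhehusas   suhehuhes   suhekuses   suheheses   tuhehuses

Winikar: *tufekusas > sufekusas > sufekuses > sufehuses > suhehuses  (by unconditioned shift, vowel merger, unconditioned shift, unconditioned shift)
The other candidates each miss or misapply at least one Winikar change.

suhehuses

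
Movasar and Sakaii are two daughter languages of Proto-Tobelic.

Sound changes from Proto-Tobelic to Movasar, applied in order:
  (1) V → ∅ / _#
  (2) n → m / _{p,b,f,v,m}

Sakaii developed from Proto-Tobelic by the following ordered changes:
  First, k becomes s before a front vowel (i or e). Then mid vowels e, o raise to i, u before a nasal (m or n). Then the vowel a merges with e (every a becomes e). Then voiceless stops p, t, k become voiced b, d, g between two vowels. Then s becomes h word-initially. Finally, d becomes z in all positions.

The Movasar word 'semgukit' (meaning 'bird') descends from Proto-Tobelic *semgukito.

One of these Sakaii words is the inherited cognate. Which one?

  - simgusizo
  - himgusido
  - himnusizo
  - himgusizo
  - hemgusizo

Sakaii: *semgukito
  semgukito → semgusito   [palatalisation]
  semgusito → simgusito   [pre-nasal raising]
  simgusito (rule 3 does not apply)
  simgusito → simgusido   [intervocalic voicing]
  simgusido → himgusido   [debuccalisation]
  himgusido → himgusizo   [unconditioned shift]
  giving Sakaii himgusizo.
Among the options, 'himgusizo' alone shows every Sakaii change applied in order.

himgusizo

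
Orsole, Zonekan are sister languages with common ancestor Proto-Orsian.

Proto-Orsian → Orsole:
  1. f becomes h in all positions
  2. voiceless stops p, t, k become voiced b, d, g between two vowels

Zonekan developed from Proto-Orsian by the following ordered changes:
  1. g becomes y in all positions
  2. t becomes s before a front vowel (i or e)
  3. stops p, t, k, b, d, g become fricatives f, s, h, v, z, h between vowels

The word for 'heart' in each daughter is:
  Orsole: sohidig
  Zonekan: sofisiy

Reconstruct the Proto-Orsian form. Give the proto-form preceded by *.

Position 3: Orsole has h, Zonekan has f. Taking the neighbouring segments as reconstructed: Orsole h could go back to *f or *h; Zonekan f could go back to *p or *f — the one source consistent with every daughter is *f.
Position 7: Orsole has g, Zonekan has y. Taking the neighbouring segments as reconstructed: Orsole g can only go back to *g; Zonekan y could go back to *g or *y — the one source consistent with every daughter is *g.
This points to *sofitig. Verify forward in each daughter:
Orsole: *sofitig
  sofitig → sohitig   [unconditioned shift]
  sohitig → sohidig   [intervocalic voicing]
  giving Orsole sohidig.
Zonekan: *sofitig
  sofitig → sofitiy   [unconditioned shift]
  sofitiy → sofisiy   [palatalisation]
  sofisiy (rule 3 does not apply)
  giving Zonekan sofisiy.
Only *sofitig yields all of Orsole sohidig, Zonekan sofisiy.

*sofitig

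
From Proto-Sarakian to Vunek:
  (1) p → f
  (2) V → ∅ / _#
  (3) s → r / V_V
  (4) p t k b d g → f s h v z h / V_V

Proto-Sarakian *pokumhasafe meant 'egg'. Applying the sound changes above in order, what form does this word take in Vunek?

Vunek: *pokumhasafe
  pokumhasafe → fokumhasafe   [unconditioned shift]
  fokumhasafe → fokumhasaf   [apocope]
  fokumhasaf → fokumharaf   [rhotacism]
  fokumharaf → fohumharaf   [intervocalic lenition]
  giving Vunek fohumharaf.

fohumharaf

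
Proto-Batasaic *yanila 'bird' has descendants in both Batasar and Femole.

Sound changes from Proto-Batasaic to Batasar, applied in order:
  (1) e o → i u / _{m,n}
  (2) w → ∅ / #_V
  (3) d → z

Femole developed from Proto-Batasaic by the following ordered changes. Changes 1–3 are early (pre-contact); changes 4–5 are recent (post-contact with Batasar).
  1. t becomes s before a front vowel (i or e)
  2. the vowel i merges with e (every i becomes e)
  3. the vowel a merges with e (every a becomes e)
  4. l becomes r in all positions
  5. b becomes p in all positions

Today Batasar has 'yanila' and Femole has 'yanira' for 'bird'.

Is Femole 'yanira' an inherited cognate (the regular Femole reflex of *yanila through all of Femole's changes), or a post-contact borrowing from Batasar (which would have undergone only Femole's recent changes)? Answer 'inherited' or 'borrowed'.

borrowed

If inherited, *yanila would pass through all of Femole's changes:
Femole: start from *yanila.
  rule 1: no change — yanila
  rule 2 (vowel merger): yanila → yanela
  rule 3 (vowel merger): yanela → yenele
  rule 4 (unconditioned shift): yenele → yenere
  rule 5: no change — yenere
  ⇒ Femole yenere
If borrowed from Batasar 'yanila' after the early changes, it would undergo only the recent ones:
  rule 4 (unconditioned shift): yanila → yanira
  rule 5 (unconditioned shift): no change (yanira)
  ⇒ as a loan: yanira
Femole 'yanira' matches the loan outcome 'yanira', not the inherited 'yenere' — it skipped the early Femole changes, so it was borrowed from Batasar.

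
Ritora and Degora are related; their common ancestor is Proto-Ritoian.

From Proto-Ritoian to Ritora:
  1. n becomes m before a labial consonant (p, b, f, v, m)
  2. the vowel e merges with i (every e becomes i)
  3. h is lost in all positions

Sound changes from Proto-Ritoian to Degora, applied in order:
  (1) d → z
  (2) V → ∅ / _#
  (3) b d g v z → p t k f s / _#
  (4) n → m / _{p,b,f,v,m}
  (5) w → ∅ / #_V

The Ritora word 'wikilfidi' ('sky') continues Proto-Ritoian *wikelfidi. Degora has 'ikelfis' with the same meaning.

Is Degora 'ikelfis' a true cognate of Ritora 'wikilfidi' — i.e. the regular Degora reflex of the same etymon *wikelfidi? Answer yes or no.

yes

Derive the expected Degora reflex of *wikelfidi:
Degora: start from *wikelfidi.
  rule 1 (unconditioned shift): wikelfidi → wikelfizi
  rule 2 (apocope): wikelfizi → wikelfiz
  rule 3 (final devoicing): wikelfiz → wikelfis
  rule 4: no change — wikelfis
  rule 5 (glide loss): wikelfis → ikelfis
  ⇒ Degora ikelfis
Degora 'ikelfis' matches the regular reflex exactly, so the pair is cognate.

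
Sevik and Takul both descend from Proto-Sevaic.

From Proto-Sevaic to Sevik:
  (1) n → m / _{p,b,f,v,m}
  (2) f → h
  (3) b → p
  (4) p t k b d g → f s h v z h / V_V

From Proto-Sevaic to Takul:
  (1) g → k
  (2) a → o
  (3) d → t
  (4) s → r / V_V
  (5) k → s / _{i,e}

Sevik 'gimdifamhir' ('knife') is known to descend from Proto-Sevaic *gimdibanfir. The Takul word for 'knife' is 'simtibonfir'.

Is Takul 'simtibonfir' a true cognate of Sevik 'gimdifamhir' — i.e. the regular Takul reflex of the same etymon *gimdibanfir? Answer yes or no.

yes

Derive the expected Takul reflex of *gimdibanfir:
Takul: start from *gimdibanfir.
  rule 1 (unconditioned shift): gimdibanfir → kimdibanfir
  rule 2 (vowel merger): kimdibanfir → kimdibonfir
  rule 3 (unconditioned shift): kimdibonfir → kimtibonfir
  rule 4: no change — kimtibonfir
  rule 5 (palatalisation): kimtibonfir → simtibonfir
  ⇒ Takul simtibonfir
Takul 'simtibonfir' matches the regular reflex exactly, so the pair is cognate.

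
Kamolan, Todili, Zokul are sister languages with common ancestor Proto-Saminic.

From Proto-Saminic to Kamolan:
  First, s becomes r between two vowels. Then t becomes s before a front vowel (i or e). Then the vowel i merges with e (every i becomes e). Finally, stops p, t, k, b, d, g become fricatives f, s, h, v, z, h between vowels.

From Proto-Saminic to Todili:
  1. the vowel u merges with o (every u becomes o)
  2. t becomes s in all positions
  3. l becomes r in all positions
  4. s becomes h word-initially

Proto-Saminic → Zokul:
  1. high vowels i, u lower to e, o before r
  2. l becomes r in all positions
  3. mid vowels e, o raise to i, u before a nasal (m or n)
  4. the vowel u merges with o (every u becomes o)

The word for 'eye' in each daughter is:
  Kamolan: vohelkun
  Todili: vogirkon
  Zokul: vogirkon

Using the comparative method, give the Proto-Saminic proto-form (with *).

Position 7: Kamolan has u, Todili has o, Zokul has o. Kamolan preserves u here (none of its changes turn any other segment into u), so the proto-segment is *u.
Position 3: Kamolan has h, Todili has g, Zokul has g. Todili preserves g here (none of its changes turn any other segment into g), so the proto-segment is *g.
Position 4: Kamolan has e, Todili has i, Zokul has i. Todili preserves i here (none of its changes turn any other segment into i), so the proto-segment is *i.
Verify the candidate proto-form against each daughter:
Kamolan: *vogilkun
  vogilkun (rule 1 does not apply)
  vogilkun (rule 2 does not apply)
  vogilkun → vogelkun   [vowel merger]
  vogelkun → vohelkun   [intervocalic lenition]
  giving Kamolan vohelkun.
Todili: *vogilkun > vogilkon > vogirkon  (by vowel merger, unconditioned shift)
Zokul: *vogilkun
  vogilkun (rule 1 does not apply)
  vogilkun → vogirkun   [unconditioned shift]
  vogirkun (rule 3 does not apply)
  vogirkun → vogirkon   [vowel merger]
  giving Zokul vogirkon.
*vogilkun is the unique common source.

*vogilkun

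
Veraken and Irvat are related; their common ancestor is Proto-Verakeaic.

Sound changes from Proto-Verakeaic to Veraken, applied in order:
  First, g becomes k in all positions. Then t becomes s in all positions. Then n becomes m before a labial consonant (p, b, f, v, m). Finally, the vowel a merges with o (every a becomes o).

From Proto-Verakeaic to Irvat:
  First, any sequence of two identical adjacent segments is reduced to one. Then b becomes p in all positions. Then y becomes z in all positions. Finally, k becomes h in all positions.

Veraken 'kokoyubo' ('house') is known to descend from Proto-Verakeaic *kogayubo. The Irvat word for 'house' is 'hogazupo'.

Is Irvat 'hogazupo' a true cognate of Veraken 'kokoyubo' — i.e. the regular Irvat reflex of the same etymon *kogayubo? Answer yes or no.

yes

Derive the expected Irvat reflex of *kogayubo:
Irvat: *kogayubo > kogayupo > kogazupo > hogazupo  (by unconditioned shift, unconditioned shift, unconditioned shift)
Irvat 'hogazupo' matches the regular reflex exactly, so the pair is cognate.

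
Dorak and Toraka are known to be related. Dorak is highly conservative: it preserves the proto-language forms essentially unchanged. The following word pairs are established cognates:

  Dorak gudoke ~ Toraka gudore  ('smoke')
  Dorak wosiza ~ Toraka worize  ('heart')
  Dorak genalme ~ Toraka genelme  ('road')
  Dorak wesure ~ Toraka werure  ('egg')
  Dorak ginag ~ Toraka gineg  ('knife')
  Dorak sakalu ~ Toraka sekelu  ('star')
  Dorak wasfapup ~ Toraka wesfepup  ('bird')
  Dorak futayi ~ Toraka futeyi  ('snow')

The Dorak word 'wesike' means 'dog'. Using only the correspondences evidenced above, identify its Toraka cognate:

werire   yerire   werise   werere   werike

werire

wosiza ~ worize — Dorak s corresponds to Toraka r between vowels (before a front vowel).
gudoke ~ gudore — Dorak k corresponds to Toraka r between vowels (before a front vowel).
Applying these to Dorak 'wesike':
  wesike → werike   (s→r between vowels (before a front vowel))
  werike → werire   (k→r between vowels (before a front vowel))
So the Toraka cognate is 'werire'.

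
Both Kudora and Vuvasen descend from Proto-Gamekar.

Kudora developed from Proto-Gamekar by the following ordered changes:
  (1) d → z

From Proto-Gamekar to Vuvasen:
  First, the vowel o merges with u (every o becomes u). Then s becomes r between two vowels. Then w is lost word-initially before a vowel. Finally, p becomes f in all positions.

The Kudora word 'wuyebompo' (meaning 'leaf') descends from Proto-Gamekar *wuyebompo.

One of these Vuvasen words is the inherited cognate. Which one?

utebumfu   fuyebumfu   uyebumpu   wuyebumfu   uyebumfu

uyebumfu

Vuvasen: *wuyebompo > wuyebumpu > uyebumpu > uyebumfu  (by vowel merger, glide loss, unconditioned shift)
Among the options, 'uyebumfu' alone shows every Vuvasen change applied in order.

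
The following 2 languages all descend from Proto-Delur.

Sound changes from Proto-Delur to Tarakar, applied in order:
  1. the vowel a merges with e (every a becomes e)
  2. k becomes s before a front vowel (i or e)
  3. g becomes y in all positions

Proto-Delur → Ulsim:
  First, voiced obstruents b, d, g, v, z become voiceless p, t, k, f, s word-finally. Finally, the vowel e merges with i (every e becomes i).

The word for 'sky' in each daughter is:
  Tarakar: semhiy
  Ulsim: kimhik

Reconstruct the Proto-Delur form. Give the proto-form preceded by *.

Position 2: Tarakar has e, Ulsim has i. Taking the neighbouring segments as reconstructed: Tarakar e could go back to *a or *e; Ulsim i could go back to *e or *i — the one source consistent with every daughter is *e.
Position 1: Tarakar has s, Ulsim has k. Taking the neighbouring segments as reconstructed: Tarakar s could go back to *k or *s; Ulsim k can only go back to *k — the one source consistent with every daughter is *k.
Position 6: Tarakar has y, Ulsim has k. Taking the neighbouring segments as reconstructed: Tarakar y could go back to *g or *y; Ulsim k could go back to *k or *g — the one source consistent with every daughter is *g.
The remaining positions agree across the daughters. Check the candidate against every language:
Tarakar: *kemhig > semhig > semhiy  (by palatalisation, unconditioned shift)
Ulsim: *kemhig
  kemhig → kemhik   [final devoicing]
  kemhik → kimhik   [vowel merger]
  giving Ulsim kimhik.
*kemhig is the unique common source.

*kemhig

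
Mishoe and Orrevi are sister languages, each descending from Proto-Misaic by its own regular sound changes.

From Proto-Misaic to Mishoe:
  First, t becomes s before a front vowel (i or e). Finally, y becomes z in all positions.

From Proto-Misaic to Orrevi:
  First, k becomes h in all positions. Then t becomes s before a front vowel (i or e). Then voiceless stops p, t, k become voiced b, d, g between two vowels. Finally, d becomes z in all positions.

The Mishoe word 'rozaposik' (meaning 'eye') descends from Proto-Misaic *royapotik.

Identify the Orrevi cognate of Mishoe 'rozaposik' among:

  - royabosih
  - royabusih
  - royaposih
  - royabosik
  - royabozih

Orrevi: *royapotik
  royapotik → royapotih   [unconditioned shift]
  royapotih → royaposih   [palatalisation]
  royaposih → royabosih   [intervocalic voicing]
  royabosih (rule 4 does not apply)
  giving Orrevi royabosih.

royabosih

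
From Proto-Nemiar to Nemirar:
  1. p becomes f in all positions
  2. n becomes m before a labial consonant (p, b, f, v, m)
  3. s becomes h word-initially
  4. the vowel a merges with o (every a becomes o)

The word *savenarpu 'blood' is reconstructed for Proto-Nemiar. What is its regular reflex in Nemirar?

hovenorfu

Nemirar: *savenarpu
  savenarpu → savenarfu   [unconditioned shift]
  savenarfu (rule 2 does not apply)
  savenarfu → havenarfu   [debuccalisation]
  havenarfu → hovenorfu   [vowel merger]
  giving Nemirar hovenorfu.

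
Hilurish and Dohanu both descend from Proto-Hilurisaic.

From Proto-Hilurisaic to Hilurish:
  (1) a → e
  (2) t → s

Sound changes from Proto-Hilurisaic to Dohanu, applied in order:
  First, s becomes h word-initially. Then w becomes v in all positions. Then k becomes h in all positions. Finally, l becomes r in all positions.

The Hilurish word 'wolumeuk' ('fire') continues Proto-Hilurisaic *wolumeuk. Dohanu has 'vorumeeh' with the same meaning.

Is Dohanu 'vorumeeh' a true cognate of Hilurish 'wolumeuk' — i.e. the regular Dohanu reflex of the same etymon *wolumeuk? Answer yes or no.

Derive the expected Dohanu reflex of *wolumeuk:
Dohanu: start from *wolumeuk.
  rule 1: no change — wolumeuk
  rule 2 (unconditioned shift): wolumeuk → volumeuk
  rule 3 (unconditioned shift): volumeuk → volumeuh
  rule 4 (unconditioned shift): volumeuh → vorumeuh
  ⇒ Dohanu vorumeuh
The regular Dohanu reflex would be 'vorumeuh', but the attested form is 'vorumeeh'. The correspondence is irregular, so they are not cognates (the Dohanu form has a different source).

no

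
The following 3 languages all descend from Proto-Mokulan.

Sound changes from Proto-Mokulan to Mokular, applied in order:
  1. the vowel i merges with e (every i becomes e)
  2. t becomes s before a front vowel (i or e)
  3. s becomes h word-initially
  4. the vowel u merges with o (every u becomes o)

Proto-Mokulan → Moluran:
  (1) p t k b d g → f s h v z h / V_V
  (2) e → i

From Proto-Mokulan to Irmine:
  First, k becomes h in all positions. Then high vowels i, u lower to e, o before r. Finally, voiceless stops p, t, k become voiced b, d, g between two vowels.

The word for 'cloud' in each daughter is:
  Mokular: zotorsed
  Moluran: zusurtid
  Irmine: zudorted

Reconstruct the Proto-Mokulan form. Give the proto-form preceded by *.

*zuturted

Position 4: Mokular has o, Moluran has u, Irmine has o. Moluran preserves u here (none of its changes turn any other segment into u), so the proto-segment is *u.
Position 6: Mokular has s, Moluran has t, Irmine has t. Moluran preserves t here (none of its changes turn any other segment into t), so the proto-segment is *t.
Position 7: Mokular has e, Moluran has i, Irmine has e. Taking the neighbouring segments as reconstructed: Mokular e could go back to *e or *i; Moluran i could go back to *e or *i; Irmine e can only go back to *e — the one source consistent with every daughter is *e.
Verify the candidate proto-form against each daughter:
Mokular: *zuturted
  zuturted (rule 1 does not apply)
  zuturted → zutursed   [palatalisation]
  zutursed (rule 3 does not apply)
  zutursed → zotorsed   [vowel merger]
  giving Mokular zotorsed.
Moluran: *zuturted
  zuturted → zusurted   [intervocalic lenition]
  zusurted → zusurtid   [vowel merger]
  giving Moluran zusurtid.
Irmine: *zuturted
  zuturted (rule 1 does not apply)
  zuturted → zutorted   [pre-rhotic lowering]
  zutorted → zudorted   [intervocalic voicing]
  giving Irmine zudorted.
Only *zuturted yields all of Mokular zotorsed, Moluran zusurtid, Irmine zudorted.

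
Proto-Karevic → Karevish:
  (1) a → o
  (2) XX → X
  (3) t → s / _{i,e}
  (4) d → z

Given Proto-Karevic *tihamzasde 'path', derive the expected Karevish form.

sihomzosze

Karevish: *tihamzasde > tihomzosde > sihomzosde > sihomzosze  (by vowel merger, palatalisation, unconditioned shift)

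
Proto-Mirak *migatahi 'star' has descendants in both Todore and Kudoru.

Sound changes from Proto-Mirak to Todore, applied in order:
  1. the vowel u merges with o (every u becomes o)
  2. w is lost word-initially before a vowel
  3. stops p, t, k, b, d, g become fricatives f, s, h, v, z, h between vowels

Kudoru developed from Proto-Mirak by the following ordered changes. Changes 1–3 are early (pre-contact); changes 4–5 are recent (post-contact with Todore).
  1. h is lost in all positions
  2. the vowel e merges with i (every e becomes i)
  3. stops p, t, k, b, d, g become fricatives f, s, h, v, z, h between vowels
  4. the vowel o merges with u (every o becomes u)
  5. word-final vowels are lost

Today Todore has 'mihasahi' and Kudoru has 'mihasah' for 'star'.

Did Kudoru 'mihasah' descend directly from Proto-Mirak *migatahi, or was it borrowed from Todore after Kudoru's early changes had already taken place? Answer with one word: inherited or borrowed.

borrowed

If inherited, *migatahi would pass through all of Kudoru's changes:
Kudoru: *migatahi > migatai > mihasai > mihasa  (by h-loss, intervocalic lenition, apocope)
If borrowed from Todore 'mihasahi' after the early changes, it would undergo only the recent ones:
  rule 4 (vowel merger): no change (mihasahi)
  rule 5 (apocope): mihasahi → mihasah
  ⇒ as a loan: mihasah
Kudoru 'mihasah' matches the loan outcome 'mihasah', not the inherited 'mihasa' — it skipped the early Kudoru changes, so it was borrowed from Todore.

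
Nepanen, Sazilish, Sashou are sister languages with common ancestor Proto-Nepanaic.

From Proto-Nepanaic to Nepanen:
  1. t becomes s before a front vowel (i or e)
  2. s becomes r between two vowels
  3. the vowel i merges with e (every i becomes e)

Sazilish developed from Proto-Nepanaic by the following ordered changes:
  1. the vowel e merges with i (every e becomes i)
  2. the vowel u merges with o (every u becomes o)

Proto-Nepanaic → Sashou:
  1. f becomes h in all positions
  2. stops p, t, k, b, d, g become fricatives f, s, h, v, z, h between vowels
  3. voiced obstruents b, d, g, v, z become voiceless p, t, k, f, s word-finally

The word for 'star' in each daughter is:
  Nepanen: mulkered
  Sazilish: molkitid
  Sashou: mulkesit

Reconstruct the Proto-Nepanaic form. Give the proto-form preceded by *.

*mulketid

Position 5: Nepanen has e, Sazilish has i, Sashou has e. Sashou preserves e here (none of its changes turn any other segment into e), so the proto-segment is *e.
Position 7: Nepanen has e, Sazilish has i, Sashou has i. Sashou preserves i here (none of its changes turn any other segment into i), so the proto-segment is *i.
Verify the candidate proto-form against each daughter:
Nepanen: start from *mulketid.
  rule 1 (palatalisation): mulketid → mulkesid
  rule 2 (rhotacism): mulkesid → mulkerid
  rule 3 (vowel merger): mulkerid → mulkered
  ⇒ Nepanen mulkered
Sazilish: *mulketid
  mulketid → mulkitid   [vowel merger]
  mulkitid → molkitid   [vowel merger]
  giving Sazilish molkitid.
Sashou: *mulketid
  mulketid (rule 1 does not apply)
  mulketid → mulkesid   [intervocalic lenition]
  mulkesid → mulkesit   [final devoicing]
  giving Sashou mulkesit.
Only *mulketid yields all of Nepanen mulkered, Sazilish molkitid, Sashou mulkesit.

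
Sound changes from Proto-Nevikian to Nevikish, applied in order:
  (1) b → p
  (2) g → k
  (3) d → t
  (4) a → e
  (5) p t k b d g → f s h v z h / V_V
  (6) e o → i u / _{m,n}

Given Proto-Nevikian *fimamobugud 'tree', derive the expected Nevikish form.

Nevikish: start from *fimamobugud.
  rule 1 (unconditioned shift): fimamobugud → fimamopugud
  rule 2 (unconditioned shift): fimamopugud → fimamopukud
  rule 3 (unconditioned shift): fimamopukud → fimamopukut
  rule 4 (vowel merger): fimamopukut → fimemopukut
  rule 5 (intervocalic lenition): fimemopukut → fimemofuhut
  rule 6 (pre-nasal raising): fimemofuhut → fimimofuhut
  ⇒ Nevikish fimimofuhut

fimimofuhut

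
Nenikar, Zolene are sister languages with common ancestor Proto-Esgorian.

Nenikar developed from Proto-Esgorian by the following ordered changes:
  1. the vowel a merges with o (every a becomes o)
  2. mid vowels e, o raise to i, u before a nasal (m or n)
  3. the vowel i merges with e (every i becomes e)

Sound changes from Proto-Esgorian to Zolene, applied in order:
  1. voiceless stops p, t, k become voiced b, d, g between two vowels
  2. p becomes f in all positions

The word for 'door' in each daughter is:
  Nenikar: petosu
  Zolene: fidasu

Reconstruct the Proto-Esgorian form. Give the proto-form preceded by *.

Position 3: Nenikar has t, Zolene has d. Nenikar preserves t here (none of its changes turn any other segment into t), so the proto-segment is *t.
Position 4: Nenikar has o, Zolene has a. Zolene preserves a here (none of its changes turn any other segment into a), so the proto-segment is *a.
Verify the candidate proto-form against each daughter:
Nenikar: start from *pitasu.
  rule 1 (vowel merger): pitasu → pitosu
  rule 2: no change — pitosu
  rule 3 (vowel merger): pitosu → petosu
  ⇒ Nenikar petosu
Zolene: *pitasu
  pitasu → pidasu   [intervocalic voicing]
  pidasu → fidasu   [unconditioned shift]
  giving Zolene fidasu.
Only *pitasu yields all of Nenikar petosu, Zolene fidasu.

*pitasu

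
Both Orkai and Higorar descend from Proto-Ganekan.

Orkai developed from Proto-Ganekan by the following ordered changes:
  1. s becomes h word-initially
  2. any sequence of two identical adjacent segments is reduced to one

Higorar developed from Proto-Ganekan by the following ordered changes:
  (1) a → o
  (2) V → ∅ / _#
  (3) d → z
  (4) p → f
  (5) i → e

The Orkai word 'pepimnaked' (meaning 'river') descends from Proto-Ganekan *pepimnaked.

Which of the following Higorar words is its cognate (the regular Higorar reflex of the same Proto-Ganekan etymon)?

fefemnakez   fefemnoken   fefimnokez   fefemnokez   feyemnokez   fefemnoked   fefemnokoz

fefemnokez

Higorar: *pepimnaked > pepimnoked > pepimnokez > fefimnokez > fefemnokez  (by vowel merger, unconditioned shift, unconditioned shift, vowel merger)
Among the options, 'fefemnokez' alone shows every Higorar change applied in order.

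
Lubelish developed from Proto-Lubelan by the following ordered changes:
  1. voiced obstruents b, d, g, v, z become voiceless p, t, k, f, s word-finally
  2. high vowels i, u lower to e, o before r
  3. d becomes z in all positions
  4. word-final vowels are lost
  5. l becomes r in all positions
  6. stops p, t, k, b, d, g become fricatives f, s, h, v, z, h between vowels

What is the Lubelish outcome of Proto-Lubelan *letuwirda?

resuwerz

Lubelish: *letuwirda
  letuwirda (rule 1 does not apply)
  letuwirda → letuwerda   [pre-rhotic lowering]
  letuwerda → letuwerza   [unconditioned shift]
  letuwerza → letuwerz   [apocope]
  letuwerz → retuwerz   [unconditioned shift]
  retuwerz → resuwerz   [intervocalic lenition]
  giving Lubelish resuwerz.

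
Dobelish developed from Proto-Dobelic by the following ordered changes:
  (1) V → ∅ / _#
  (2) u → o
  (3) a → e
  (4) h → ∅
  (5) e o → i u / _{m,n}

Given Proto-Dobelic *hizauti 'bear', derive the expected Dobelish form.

Dobelish: start from *hizauti.
  rule 1 (apocope): hizauti → hizaut
  rule 2 (vowel merger): hizaut → hizaot
  rule 3 (vowel merger): hizaot → hizeot
  rule 4 (h-loss): hizeot → izeot
  rule 5: no change — izeot
  ⇒ Dobelish izeot

izeot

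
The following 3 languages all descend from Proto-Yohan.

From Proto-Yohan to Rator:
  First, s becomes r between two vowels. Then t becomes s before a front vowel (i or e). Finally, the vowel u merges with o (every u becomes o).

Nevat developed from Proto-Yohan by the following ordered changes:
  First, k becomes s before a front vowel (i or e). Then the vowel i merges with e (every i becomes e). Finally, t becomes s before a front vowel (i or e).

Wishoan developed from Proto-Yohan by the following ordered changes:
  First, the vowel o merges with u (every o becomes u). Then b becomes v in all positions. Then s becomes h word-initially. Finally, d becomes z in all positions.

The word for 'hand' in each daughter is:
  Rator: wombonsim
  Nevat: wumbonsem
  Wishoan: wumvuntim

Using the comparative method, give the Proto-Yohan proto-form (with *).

*wumbontim

Position 5: Rator has o, Nevat has o, Wishoan has u. Nevat preserves o here (none of its changes turn any other segment into o), so the proto-segment is *o.
Position 8: Rator has i, Nevat has e, Wishoan has i. Rator preserves i here (none of its changes turn any other segment into i), so the proto-segment is *i.
This points to *wumbontim. Verify forward in each daughter:
Rator: *wumbontim
  wumbontim (rule 1 does not apply)
  wumbontim → wumbonsim   [palatalisation]
  wumbonsim → wombonsim   [vowel merger]
  giving Rator wombonsim.
Nevat: *wumbontim > wumbontem > wumbonsem  (by vowel merger, palatalisation)
Wishoan: *wumbontim
  wumbontim → wumbuntim   [vowel merger]
  wumbuntim → wumvuntim   [unconditioned shift]
  wumvuntim (rule 3 does not apply)
  wumvuntim (rule 4 does not apply)
  giving Wishoan wumvuntim.
*wumbontim is the unique common source.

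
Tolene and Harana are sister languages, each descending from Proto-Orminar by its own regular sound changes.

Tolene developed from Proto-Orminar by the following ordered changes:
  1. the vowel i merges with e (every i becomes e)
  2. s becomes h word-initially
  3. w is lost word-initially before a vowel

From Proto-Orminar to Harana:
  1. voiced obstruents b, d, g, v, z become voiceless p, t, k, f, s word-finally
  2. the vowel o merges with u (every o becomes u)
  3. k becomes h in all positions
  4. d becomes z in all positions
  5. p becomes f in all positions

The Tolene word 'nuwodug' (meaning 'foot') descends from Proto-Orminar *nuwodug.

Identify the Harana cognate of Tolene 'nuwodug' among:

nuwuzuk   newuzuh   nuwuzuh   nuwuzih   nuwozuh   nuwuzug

nuwuzuh

Harana: *nuwodug > nuwoduk > nuwuduk > nuwuduh > nuwuzuh  (by final devoicing, vowel merger, unconditioned shift, unconditioned shift)
Only 'nuwuzuh' matches the regular Harana development of *nuwodug.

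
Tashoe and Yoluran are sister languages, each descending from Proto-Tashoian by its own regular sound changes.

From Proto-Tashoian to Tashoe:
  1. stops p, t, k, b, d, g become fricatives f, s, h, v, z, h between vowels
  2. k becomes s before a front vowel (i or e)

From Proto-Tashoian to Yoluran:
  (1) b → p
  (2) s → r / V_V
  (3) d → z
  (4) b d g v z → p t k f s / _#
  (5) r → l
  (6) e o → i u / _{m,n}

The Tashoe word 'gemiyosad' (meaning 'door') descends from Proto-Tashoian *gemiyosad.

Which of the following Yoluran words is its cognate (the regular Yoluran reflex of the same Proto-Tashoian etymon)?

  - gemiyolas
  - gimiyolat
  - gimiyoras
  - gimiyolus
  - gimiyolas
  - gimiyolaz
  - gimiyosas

gimiyolas

Yoluran: *gemiyosad
  gemiyosad (rule 1 does not apply)
  gemiyosad → gemiyorad   [rhotacism]
  gemiyorad → gemiyoraz   [unconditioned shift]
  gemiyoraz → gemiyoras   [final devoicing]
  gemiyoras → gemiyolas   [unconditioned shift]
  gemiyolas → gimiyolas   [pre-nasal raising]
  giving Yoluran gimiyolas.
Only 'gimiyolas' matches the regular Yoluran development of *gemiyosad.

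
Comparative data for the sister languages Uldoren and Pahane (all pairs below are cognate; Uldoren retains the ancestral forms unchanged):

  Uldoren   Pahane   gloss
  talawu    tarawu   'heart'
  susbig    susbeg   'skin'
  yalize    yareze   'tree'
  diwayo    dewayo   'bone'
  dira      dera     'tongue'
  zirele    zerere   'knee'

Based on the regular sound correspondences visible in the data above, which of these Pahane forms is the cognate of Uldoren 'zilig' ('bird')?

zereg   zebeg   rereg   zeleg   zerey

susbig ~ susbeg, yalize ~ yareze — Uldoren i corresponds to Pahane e after a consonant, before a consonant other than r, m, n, p, b, f, v.
yalize ~ yareze — Uldoren l corresponds to Pahane r between vowels (before a front vowel).
Applying these to Uldoren 'zilig':
  zilig → zelig   (i→e after a consonant, before a consonant other than r, m, n, p, b, f, v)
  zelig → zerig   (l→r between vowels (before a front vowel))
  zerig → zereg   (i→e after a consonant, before a consonant other than r, m, n, p, b, f, v)
So the Pahane cognate is 'zereg'.

zereg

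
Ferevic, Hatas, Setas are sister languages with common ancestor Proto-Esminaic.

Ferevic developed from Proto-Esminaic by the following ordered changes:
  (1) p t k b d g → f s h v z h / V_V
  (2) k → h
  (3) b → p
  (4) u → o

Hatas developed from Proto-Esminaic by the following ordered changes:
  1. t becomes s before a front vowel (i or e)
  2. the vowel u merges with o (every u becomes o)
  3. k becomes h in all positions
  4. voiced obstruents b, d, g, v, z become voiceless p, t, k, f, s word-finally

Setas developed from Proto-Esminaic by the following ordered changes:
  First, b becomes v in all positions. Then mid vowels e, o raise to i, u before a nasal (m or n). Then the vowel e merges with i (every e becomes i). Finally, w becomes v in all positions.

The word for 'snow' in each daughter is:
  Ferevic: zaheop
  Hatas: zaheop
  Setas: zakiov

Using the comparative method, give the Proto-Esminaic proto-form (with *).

*zakeob

Position 3: Ferevic has h, Hatas has h, Setas has k. Setas preserves k here (none of its changes turn any other segment into k), so the proto-segment is *k.
Position 6: Ferevic has p, Hatas has p, Setas has v. Taking the neighbouring segments as reconstructed: Ferevic p could go back to *p or *b; Hatas p could go back to *p or *b; Setas v could go back to *b or *v or *w — the one source consistent with every daughter is *b.
Position 4: Ferevic has e, Hatas has e, Setas has i. Ferevic preserves e here (none of its changes turn any other segment into e), so the proto-segment is *e.
Verify the candidate proto-form against each daughter:
Ferevic: *zakeob
  zakeob → zaheob   [intervocalic lenition]
  zaheob (rule 2 does not apply)
  zaheob → zaheop   [unconditioned shift]
  zaheop (rule 4 does not apply)
  giving Ferevic zaheop.
Hatas: *zakeob > zaheob > zaheop  (by unconditioned shift, final devoicing)
Setas: *zakeob > zakeov > zakiov  (by unconditioned shift, vowel merger)
*zakeob is the unique common source.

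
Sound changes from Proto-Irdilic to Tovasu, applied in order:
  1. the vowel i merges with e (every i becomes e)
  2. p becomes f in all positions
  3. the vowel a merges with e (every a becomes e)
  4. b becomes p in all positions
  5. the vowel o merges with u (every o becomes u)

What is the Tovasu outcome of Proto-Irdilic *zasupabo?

Tovasu: *zasupabo
  zasupabo (rule 1 does not apply)
  zasupabo → zasufabo   [unconditioned shift]
  zasufabo → zesufebo   [vowel merger]
  zesufebo → zesufepo   [unconditioned shift]
  zesufepo → zesufepu   [vowel merger]
  giving Tovasu zesufepu.

zesufepu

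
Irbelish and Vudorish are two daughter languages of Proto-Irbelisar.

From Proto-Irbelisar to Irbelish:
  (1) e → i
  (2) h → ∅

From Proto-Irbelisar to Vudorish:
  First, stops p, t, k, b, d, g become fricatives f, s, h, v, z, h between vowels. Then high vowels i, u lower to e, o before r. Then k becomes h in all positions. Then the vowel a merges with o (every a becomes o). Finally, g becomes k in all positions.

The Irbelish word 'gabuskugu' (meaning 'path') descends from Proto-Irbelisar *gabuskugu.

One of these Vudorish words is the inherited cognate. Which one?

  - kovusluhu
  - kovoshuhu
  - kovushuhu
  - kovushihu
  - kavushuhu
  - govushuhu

kovushuhu

Vudorish: start from *gabuskugu.
  rule 1 (intervocalic lenition): gabuskugu → gavuskuhu
  rule 2: no change — gavuskuhu
  rule 3 (unconditioned shift): gavuskuhu → gavushuhu
  rule 4 (vowel merger): gavushuhu → govushuhu
  rule 5 (unconditioned shift): govushuhu → kovushuhu
  ⇒ Vudorish kovushuhu
The other candidates each miss or misapply at least one Vudorish change.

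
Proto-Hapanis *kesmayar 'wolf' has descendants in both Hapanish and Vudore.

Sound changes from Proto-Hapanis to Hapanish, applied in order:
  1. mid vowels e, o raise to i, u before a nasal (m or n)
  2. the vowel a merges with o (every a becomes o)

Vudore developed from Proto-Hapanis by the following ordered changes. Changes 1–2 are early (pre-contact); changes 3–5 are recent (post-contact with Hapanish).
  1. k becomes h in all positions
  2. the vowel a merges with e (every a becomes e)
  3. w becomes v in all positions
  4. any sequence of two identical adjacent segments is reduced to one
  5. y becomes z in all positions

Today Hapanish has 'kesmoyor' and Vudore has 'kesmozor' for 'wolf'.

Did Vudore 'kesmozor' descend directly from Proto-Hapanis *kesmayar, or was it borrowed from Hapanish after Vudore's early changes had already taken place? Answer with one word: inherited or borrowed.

borrowed

If inherited, *kesmayar would pass through all of Vudore's changes:
Vudore: start from *kesmayar.
  rule 1 (unconditioned shift): kesmayar → hesmayar
  rule 2 (vowel merger): hesmayar → hesmeyer
  rule 3: no change — hesmeyer
  rule 4: no change — hesmeyer
  rule 5 (unconditioned shift): hesmeyer → hesmezer
  ⇒ Vudore hesmezer
If borrowed from Hapanish 'kesmoyor' after the early changes, it would undergo only the recent ones:
  rule 3 (unconditioned shift): no change (kesmoyor)
  rule 4 (degemination): no change (kesmoyor)
  rule 5 (unconditioned shift): kesmoyor → kesmozor
  ⇒ as a loan: kesmozor
Vudore 'kesmozor' matches the loan outcome 'kesmozor', not the inherited 'hesmezer' — it skipped the early Vudore changes, so it was borrowed from Hapanish.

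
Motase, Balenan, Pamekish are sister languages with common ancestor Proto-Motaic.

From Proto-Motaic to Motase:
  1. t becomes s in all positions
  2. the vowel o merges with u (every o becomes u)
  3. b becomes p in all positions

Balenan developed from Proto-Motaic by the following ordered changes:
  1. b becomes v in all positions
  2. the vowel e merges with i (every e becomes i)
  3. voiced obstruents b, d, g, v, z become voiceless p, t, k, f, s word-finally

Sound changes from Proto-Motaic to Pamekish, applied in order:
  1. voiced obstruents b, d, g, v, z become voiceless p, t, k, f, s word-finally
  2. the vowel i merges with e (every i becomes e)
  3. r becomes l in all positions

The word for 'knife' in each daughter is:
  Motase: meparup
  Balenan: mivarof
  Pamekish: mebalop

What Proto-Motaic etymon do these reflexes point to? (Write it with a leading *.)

Position 7: Motase has p, Balenan has f, Pamekish has p. Taking the neighbouring segments as reconstructed: Motase p could go back to *p or *b; Balenan f could go back to *b or *f or *v; Pamekish p could go back to *p or *b — the one source consistent with every daughter is *b.
Position 3: Motase has p, Balenan has v, Pamekish has b. Pamekish preserves b here (none of its changes turn any other segment into b), so the proto-segment is *b.
Position 5: Motase has r, Balenan has r, Pamekish has l. Motase preserves r here (none of its changes turn any other segment into r), so the proto-segment is *r.
Continuing position by position gives *mebarob; check it forward:
Motase: *mebarob
  mebarob (rule 1 does not apply)
  mebarob → mebarub   [vowel merger]
  mebarub → meparup   [unconditioned shift]
  giving Motase meparup.
Balenan: start from *mebarob.
  rule 1 (unconditioned shift): mebarob → mevarov
  rule 2 (vowel merger): mevarov → mivarov
  rule 3 (final devoicing): mivarov → mivarof
  ⇒ Balenan mivarof
Pamekish: *mebarob
  mebarob → mebarop   [final devoicing]
  mebarop (rule 2 does not apply)
  mebarop → mebalop   [unconditioned shift]
  giving Pamekish mebalop.
No other proto-form is consistent with every reflex, so the reconstruction is *mebarob.

*mebarob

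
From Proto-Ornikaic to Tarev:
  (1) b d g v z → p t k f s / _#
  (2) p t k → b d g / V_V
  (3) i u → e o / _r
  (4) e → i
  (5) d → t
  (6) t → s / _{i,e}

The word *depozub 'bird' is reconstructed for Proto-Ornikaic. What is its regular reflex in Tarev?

Tarev: start from *depozub.
  rule 1 (final devoicing): depozub → depozup
  rule 2 (intervocalic voicing): depozup → debozup
  rule 3: no change — debozup
  rule 4 (vowel merger): debozup → dibozup
  rule 5 (unconditioned shift): dibozup → tibozup
  rule 6 (palatalisation): tibozup → sibozup
  ⇒ Tarev sibozup

sibozup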